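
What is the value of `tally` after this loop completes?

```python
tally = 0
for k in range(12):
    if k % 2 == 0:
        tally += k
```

Let's trace through this code step by step.

Initialize: tally = 0
Entering loop: for k in range(12):
After iteration 1: k = 0, tally = 0
After iteration 2: k = 1, tally = 0
After iteration 3: k = 2, tally = 2
After iteration 4: k = 3, tally = 2
After iteration 5: k = 4, tally = 6
After iteration 6: k = 5, tally = 6
After iteration 7: k = 6, tally = 12
After iteration 8: k = 7, tally = 12
After iteration 9: k = 8, tally = 20
After iteration 10: k = 9, tally = 20
After iteration 11: k = 10, tally = 30
After iteration 12: k = 11, tally = 30
Loop ends.

Final answer: 30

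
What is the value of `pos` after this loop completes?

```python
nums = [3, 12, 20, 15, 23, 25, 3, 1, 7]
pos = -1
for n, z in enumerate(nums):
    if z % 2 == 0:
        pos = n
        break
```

Let's trace through this code step by step.

Initialize: nums = [3, 12, 20, 15, 23, 25, 3, 1, 7]
Initialize: pos = -1
Entering loop: for n, z in enumerate(nums):
After iteration 1: n = 0, z = 3, pos = -1
After iteration 2: n = 1, z = 12, pos = 1
Loop ends.

Final answer: 1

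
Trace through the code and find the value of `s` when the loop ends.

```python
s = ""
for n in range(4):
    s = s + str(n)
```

Let's trace through this code step by step.

Initialize: s = ''
Entering loop: for n in range(4):
After iteration 1: n = 0, s = '0'
After iteration 2: n = 1, s = '01'
After iteration 3: n = 2, s = '012'
After iteration 4: n = 3, s = '0123'
Loop ends.

Final answer: '0123'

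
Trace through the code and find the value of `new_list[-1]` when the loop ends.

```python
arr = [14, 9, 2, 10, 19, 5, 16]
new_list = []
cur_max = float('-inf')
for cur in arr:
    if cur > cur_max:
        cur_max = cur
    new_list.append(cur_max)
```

Let's trace through this code step by step.

Initialize: arr = [14, 9, 2, 10, 19, 5, 16]
Initialize: new_list = []
Initialize: cur_max = -inf
Entering loop: for cur in arr:
After iteration 1: cur = 14, new_list = [14], cur_max = 14
After iteration 2: cur = 9, new_list = [14, 14], cur_max = 14
After iteration 3: cur = 2, new_list = [14, 14, 14], cur_max = 14
After iteration 4: cur = 10, new_list = [14, 14, 14, 14], cur_max = 14
After iteration 5: cur = 19, new_list = [14, 14, 14, 14, 19], cur_max = 19
After iteration 6: cur = 5, new_list = [14, 14, 14, 14, 19, 19], cur_max = 19
After iteration 7: cur = 16, new_list = [14, 14, 14, 14, 19, 19, 19], cur_max = 19
Loop ends.
new_list[-1] = 19

Final answer: 19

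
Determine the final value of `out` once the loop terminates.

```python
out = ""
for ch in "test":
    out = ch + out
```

Let's trace through this code step by step.

Initialize: out = ''
Entering loop: for ch in "test":
After iteration 1: ch = 't', out = 't'
After iteration 2: ch = 'e', out = 'et'
After iteration 3: ch = 's', out = 'set'
After iteration 4: ch = 't', out = 'tset'
Loop ends.

Final answer: 'tset'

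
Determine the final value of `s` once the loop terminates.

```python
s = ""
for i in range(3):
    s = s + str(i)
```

Let's trace through this code step by step.

Initialize: s = ''
Entering loop: for i in range(3):
After iteration 1: i = 0, s = '0'
After iteration 2: i = 1, s = '01'
After iteration 3: i = 2, s = '012'
Loop ends.

Final answer: '012'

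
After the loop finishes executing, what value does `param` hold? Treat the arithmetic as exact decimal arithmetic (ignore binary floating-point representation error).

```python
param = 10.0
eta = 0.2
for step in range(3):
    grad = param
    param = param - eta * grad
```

Let's trace through this code step by step.

Initialize: param = 10.0
Initialize: eta = 0.2
Entering loop: for step in range(3):
After iteration 1: step = 0, param = 8.0, grad = 10.0
After iteration 2: step = 1, param = 6.4, grad = 8.0
After iteration 3: step = 2, param = 5.12, grad = 6.4
Loop ends.

Final answer: 5.12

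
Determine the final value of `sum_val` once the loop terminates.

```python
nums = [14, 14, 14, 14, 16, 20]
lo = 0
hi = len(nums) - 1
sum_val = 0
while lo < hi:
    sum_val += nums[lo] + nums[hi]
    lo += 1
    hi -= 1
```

Let's trace through this code step by step.

Initialize: nums = [14, 14, 14, 14, 16, 20]
Initialize: lo = 0
Initialize: hi = 5
Initialize: sum_val = 0
Entering loop: while lo < hi:
After iteration 1: lo = 1, hi = 4, sum_val = 34
After iteration 2: lo = 2, hi = 3, sum_val = 64
After iteration 3: lo = 3, hi = 2, sum_val = 92
Loop ends.

Final answer: 92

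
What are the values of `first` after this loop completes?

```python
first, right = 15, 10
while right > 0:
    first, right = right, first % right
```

Let's trace through this code step by step.

Initialize: first = 15
Initialize: right = 10
Entering loop: while right > 0:
After iteration 1: first = 10, right = 5
After iteration 2: first = 5, right = 0
Loop ends.

Final answer: 5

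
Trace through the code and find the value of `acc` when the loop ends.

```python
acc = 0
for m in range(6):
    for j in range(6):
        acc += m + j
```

Let's trace through this code step by step.

Initialize: acc = 0
Entering loop: for m in range(6):
After iteration 1: m = 0, acc = 15
After iteration 2: m = 1, acc = 36
After iteration 3: m = 2, acc = 63
After iteration 4: m = 3, acc = 96
After iteration 5: m = 4, acc = 135
After iteration 6: m = 5, acc = 180
Loop ends.

Final answer: 180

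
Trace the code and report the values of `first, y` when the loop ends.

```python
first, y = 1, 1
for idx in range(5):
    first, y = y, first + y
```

Let's trace through this code step by step.

Initialize: first = 1
Initialize: y = 1
Entering loop: for idx in range(5):
After iteration 1: idx = 0, first = 1, y = 2
After iteration 2: idx = 1, first = 2, y = 3
After iteration 3: idx = 2, first = 3, y = 5
After iteration 4: idx = 3, first = 5, y = 8
After iteration 5: idx = 4, first = 8, y = 13
Loop ends.

Final answer: 8, 13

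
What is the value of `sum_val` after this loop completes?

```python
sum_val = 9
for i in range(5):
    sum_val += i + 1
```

Let's trace through this code step by step.

Initialize: sum_val = 9
Entering loop: for i in range(5):
After iteration 1: i = 0, sum_val = 10
After iteration 2: i = 1, sum_val = 12
After iteration 3: i = 2, sum_val = 15
After iteration 4: i = 3, sum_val = 19
After iteration 5: i = 4, sum_val = 24
Loop ends.

Final answer: 24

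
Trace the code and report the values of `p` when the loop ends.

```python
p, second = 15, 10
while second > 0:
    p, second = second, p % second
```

Let's trace through this code step by step.

Initialize: p = 15
Initialize: second = 10
Entering loop: while second > 0:
After iteration 1: p = 10, second = 5
After iteration 2: p = 5, second = 0
Loop ends.

Final answer: 5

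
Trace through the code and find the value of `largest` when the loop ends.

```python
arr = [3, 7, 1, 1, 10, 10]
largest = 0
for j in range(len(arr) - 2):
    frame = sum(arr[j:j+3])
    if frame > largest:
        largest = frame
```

Let's trace through this code step by step.

Initialize: arr = [3, 7, 1, 1, 10, 10]
Initialize: largest = 0
Entering loop: for j in range(len(arr) - 2):
After iteration 1: j = 0, largest = 11, frame = 11
After iteration 2: j = 1, largest = 11, frame = 9
After iteration 3: j = 2, largest = 12, frame = 12
After iteration 4: j = 3, largest = 21, frame = 21
Loop ends.

Final answer: 21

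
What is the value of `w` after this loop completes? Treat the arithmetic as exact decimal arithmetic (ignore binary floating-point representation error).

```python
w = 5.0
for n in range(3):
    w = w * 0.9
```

Let's trace through this code step by step.

Initialize: w = 5.0
Entering loop: for n in range(3):
After iteration 1: n = 0, w = 4.5
After iteration 2: n = 1, w = 4.05
After iteration 3: n = 2, w = 3.645
Loop ends.

Final answer: 3.645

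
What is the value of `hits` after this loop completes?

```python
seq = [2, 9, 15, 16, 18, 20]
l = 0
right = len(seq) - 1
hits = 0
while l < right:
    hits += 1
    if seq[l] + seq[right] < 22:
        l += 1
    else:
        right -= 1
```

Let's trace through this code step by step.

Initialize: seq = [2, 9, 15, 16, 18, 20]
Initialize: l = 0
Initialize: right = 5
Initialize: hits = 0
Entering loop: while l < right:
After iteration 1: l = 0, right = 4, hits = 1
After iteration 2: l = 1, right = 4, hits = 2
After iteration 3: l = 1, right = 3, hits = 3
After iteration 4: l = 1, right = 2, hits = 4
After iteration 5: l = 1, right = 1, hits = 5
Loop ends.

Final answer: 5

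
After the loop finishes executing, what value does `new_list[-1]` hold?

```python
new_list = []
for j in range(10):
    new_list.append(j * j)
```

Let's trace through this code step by step.

Initialize: new_list = []
Entering loop: for j in range(10):
After iteration 1: j = 0, new_list = [0]
After iteration 2: j = 1, new_list = [0, 1]
After iteration 3: j = 2, new_list = [0, 1, 4]
After iteration 4: j = 3, new_list = [0, 1, 4, 9]
After iteration 5: j = 4, new_list = [0, 1, 4, 9, 16]
After iteration 6: j = 5, new_list = [0, 1, 4, 9, 16, 25]
After iteration 7: j = 6, new_list = [0, 1, 4, 9, 16, 25, 36]
After iteration 8: j = 7, new_list = [0, 1, 4, 9, 16, 25, 36, 49]
After iteration 9: j = 8, new_list = [0, 1, 4, 9, 16, 25, 36, 49, 64]
After iteration 10: j = 9, new_list = [0, 1, 4, 9, 16, 25, 36, 49, 64, 81]
Loop ends.
new_list[-1] = 81

Final answer: 81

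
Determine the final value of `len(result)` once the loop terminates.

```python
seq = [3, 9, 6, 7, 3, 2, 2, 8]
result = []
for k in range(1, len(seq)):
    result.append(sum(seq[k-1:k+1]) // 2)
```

Let's trace through this code step by step.

Initialize: seq = [3, 9, 6, 7, 3, 2, 2, 8]
Initialize: result = []
Entering loop: for k in range(1, len(seq)):
After iteration 1: k = 1, result = [6]
After iteration 2: k = 2, result = [6, 7]
After iteration 3: k = 3, result = [6, 7, 6]
After iteration 4: k = 4, result = [6, 7, 6, 5]
After iteration 5: k = 5, result = [6, 7, 6, 5, 2]
After iteration 6: k = 6, result = [6, 7, 6, 5, 2, 2]
After iteration 7: k = 7, result = [6, 7, 6, 5, 2, 2, 5]
Loop ends.
len(result) = 7

Final answer: 7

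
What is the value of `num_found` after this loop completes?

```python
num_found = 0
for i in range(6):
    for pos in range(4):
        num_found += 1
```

Let's trace through this code step by step.

Initialize: num_found = 0
Entering loop: for i in range(6):
After iteration 1: i = 0, num_found = 4
After iteration 2: i = 1, num_found = 8
After iteration 3: i = 2, num_found = 12
After iteration 4: i = 3, num_found = 16
After iteration 5: i = 4, num_found = 20
After iteration 6: i = 5, num_found = 24
Loop ends.

Final answer: 24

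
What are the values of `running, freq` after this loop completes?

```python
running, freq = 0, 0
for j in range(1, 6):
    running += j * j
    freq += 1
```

Let's trace through this code step by step.

Initialize: running = 0
Initialize: freq = 0
Entering loop: for j in range(1, 6):
After iteration 1: j = 1, running = 1, freq = 1
After iteration 2: j = 2, running = 5, freq = 2
After iteration 3: j = 3, running = 14, freq = 3
After iteration 4: j = 4, running = 30, freq = 4
After iteration 5: j = 5, running = 55, freq = 5
Loop ends.

Final answer: 55, 5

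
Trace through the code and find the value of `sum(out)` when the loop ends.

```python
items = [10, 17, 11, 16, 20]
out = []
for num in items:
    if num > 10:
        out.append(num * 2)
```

Let's trace through this code step by step.

Initialize: items = [10, 17, 11, 16, 20]
Initialize: out = []
Entering loop: for num in items:
After iteration 1: num = 10, out = []
After iteration 2: num = 17, out = [34]
After iteration 3: num = 11, out = [34, 22]
After iteration 4: num = 16, out = [34, 22, 32]
After iteration 5: num = 20, out = [34, 22, 32, 40]
Loop ends.
sum(out) = 128

Final answer: 128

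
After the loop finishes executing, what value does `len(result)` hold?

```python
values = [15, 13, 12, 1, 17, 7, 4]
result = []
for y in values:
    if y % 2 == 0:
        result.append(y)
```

Let's trace through this code step by step.

Initialize: values = [15, 13, 12, 1, 17, 7, 4]
Initialize: result = []
Entering loop: for y in values:
After iteration 1: y = 15, result = []
After iteration 2: y = 13, result = []
After iteration 3: y = 12, result = [12]
After iteration 4: y = 1, result = [12]
After iteration 5: y = 17, result = [12]
After iteration 6: y = 7, result = [12]
After iteration 7: y = 4, result = [12, 4]
Loop ends.
len(result) = 2

Final answer: 2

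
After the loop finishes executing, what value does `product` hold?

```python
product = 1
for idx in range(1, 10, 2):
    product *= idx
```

Let's trace through this code step by step.

Initialize: product = 1
Entering loop: for idx in range(1, 10, 2):
After iteration 1: idx = 1, product = 1
After iteration 2: idx = 3, product = 3
After iteration 3: idx = 5, product = 15
After iteration 4: idx = 7, product = 105
After iteration 5: idx = 9, product = 945
Loop ends.

Final answer: 945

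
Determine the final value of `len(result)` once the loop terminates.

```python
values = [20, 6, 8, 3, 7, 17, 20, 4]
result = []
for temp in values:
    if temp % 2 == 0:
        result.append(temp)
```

Let's trace through this code step by step.

Initialize: values = [20, 6, 8, 3, 7, 17, 20, 4]
Initialize: result = []
Entering loop: for temp in values:
After iteration 1: temp = 20, result = [20]
After iteration 2: temp = 6, result = [20, 6]
After iteration 3: temp = 8, result = [20, 6, 8]
After iteration 4: temp = 3, result = [20, 6, 8]
After iteration 5: temp = 7, result = [20, 6, 8]
After iteration 6: temp = 17, result = [20, 6, 8]
After iteration 7: temp = 20, result = [20, 6, 8, 20]
After iteration 8: temp = 4, result = [20, 6, 8, 20, 4]
Loop ends.
len(result) = 5

Final answer: 5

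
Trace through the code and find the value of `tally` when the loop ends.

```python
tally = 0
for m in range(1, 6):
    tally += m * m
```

Let's trace through this code step by step.

Initialize: tally = 0
Entering loop: for m in range(1, 6):
After iteration 1: m = 1, tally = 1
After iteration 2: m = 2, tally = 5
After iteration 3: m = 3, tally = 14
After iteration 4: m = 4, tally = 30
After iteration 5: m = 5, tally = 55
Loop ends.

Final answer: 55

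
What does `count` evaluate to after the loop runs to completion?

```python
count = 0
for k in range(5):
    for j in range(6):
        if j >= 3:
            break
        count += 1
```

Let's trace through this code step by step.

Initialize: count = 0
Entering loop: for k in range(5):
After iteration 1: k = 0, count = 3
After iteration 2: k = 1, count = 6
After iteration 3: k = 2, count = 9
After iteration 4: k = 3, count = 12
After iteration 5: k = 4, count = 15
Loop ends.

Final answer: 15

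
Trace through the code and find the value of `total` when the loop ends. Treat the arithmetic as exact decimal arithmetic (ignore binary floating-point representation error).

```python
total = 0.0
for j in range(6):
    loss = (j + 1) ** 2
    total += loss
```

Let's trace through this code step by step.

Initialize: total = 0.0
Entering loop: for j in range(6):
After iteration 1: j = 0, total = 1.0, loss = 1
After iteration 2: j = 1, total = 5.0, loss = 4
After iteration 3: j = 2, total = 14.0, loss = 9
After iteration 4: j = 3, total = 30.0, loss = 16
After iteration 5: j = 4, total = 55.0, loss = 25
After iteration 6: j = 5, total = 91.0, loss = 36
Loop ends.

Final answer: 91.0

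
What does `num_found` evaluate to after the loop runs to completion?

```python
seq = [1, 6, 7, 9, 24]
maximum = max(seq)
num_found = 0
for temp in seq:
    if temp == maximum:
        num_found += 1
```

Let's trace through this code step by step.

Initialize: seq = [1, 6, 7, 9, 24]
Initialize: maximum = 24
Initialize: num_found = 0
Entering loop: for temp in seq:
After iteration 1: temp = 1, num_found = 0
After iteration 2: temp = 6, num_found = 0
After iteration 3: temp = 7, num_found = 0
After iteration 4: temp = 9, num_found = 0
After iteration 5: temp = 24, num_found = 1
Loop ends.

Final answer: 1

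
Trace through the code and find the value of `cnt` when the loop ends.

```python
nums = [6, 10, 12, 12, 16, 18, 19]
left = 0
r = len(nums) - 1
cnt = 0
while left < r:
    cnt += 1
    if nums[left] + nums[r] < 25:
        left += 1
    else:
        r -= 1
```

Let's trace through this code step by step.

Initialize: nums = [6, 10, 12, 12, 16, 18, 19]
Initialize: left = 0
Initialize: r = 6
Initialize: cnt = 0
Entering loop: while left < r:
After iteration 1: left = 0, r = 5, cnt = 1
After iteration 2: left = 1, r = 5, cnt = 2
After iteration 3: left = 1, r = 4, cnt = 3
After iteration 4: left = 1, r = 3, cnt = 4
After iteration 5: left = 2, r = 3, cnt = 5
After iteration 6: left = 3, r = 3, cnt = 6
Loop ends.

Final answer: 6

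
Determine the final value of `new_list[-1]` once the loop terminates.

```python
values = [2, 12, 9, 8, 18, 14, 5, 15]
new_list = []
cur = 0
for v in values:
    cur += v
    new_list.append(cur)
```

Let's trace through this code step by step.

Initialize: values = [2, 12, 9, 8, 18, 14, 5, 15]
Initialize: new_list = []
Initialize: cur = 0
Entering loop: for v in values:
After iteration 1: v = 2, new_list = [2], cur = 2
After iteration 2: v = 12, new_list = [2, 14], cur = 14
After iteration 3: v = 9, new_list = [2, 14, 23], cur = 23
After iteration 4: v = 8, new_list = [2, 14, 23, 31], cur = 31
After iteration 5: v = 18, new_list = [2, 14, 23, 31, 49], cur = 49
After iteration 6: v = 14, new_list = [2, 14, 23, 31, 49, 63], cur = 63
After iteration 7: v = 5, new_list = [2, 14, 23, 31, 49, 63, 68], cur = 68
After iteration 8: v = 15, new_list = [2, 14, 23, 31, 49, 63, 68, 83], cur = 83
Loop ends.
new_list[-1] = 83

Final answer: 83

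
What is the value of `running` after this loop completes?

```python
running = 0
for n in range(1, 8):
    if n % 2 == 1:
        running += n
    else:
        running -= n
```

Let's trace through this code step by step.

Initialize: running = 0
Entering loop: for n in range(1, 8):
After iteration 1: n = 1, running = 1
After iteration 2: n = 2, running = -1
After iteration 3: n = 3, running = 2
After iteration 4: n = 4, running = -2
After iteration 5: n = 5, running = 3
After iteration 6: n = 6, running = -3
After iteration 7: n = 7, running = 4
Loop ends.

Final answer: 4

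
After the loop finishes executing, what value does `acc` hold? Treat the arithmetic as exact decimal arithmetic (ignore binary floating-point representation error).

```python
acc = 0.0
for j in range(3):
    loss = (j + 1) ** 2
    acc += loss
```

Let's trace through this code step by step.

Initialize: acc = 0.0
Entering loop: for j in range(3):
After iteration 1: j = 0, acc = 1.0, loss = 1
After iteration 2: j = 1, acc = 5.0, loss = 4
After iteration 3: j = 2, acc = 14.0, loss = 9
Loop ends.

Final answer: 14.0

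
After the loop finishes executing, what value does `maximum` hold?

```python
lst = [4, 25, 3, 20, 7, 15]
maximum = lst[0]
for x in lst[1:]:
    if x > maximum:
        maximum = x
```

Let's trace through this code step by step.

Initialize: lst = [4, 25, 3, 20, 7, 15]
Initialize: maximum = 4
Entering loop: for x in lst[1:]:
After iteration 1: x = 25, maximum = 25
After iteration 2: x = 3, maximum = 25
After iteration 3: x = 20, maximum = 25
After iteration 4: x = 7, maximum = 25
After iteration 5: x = 15, maximum = 25
Loop ends.

Final answer: 25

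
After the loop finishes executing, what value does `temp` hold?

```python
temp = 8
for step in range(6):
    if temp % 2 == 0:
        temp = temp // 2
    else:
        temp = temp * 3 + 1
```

Let's trace through this code step by step.

Initialize: temp = 8
Entering loop: for step in range(6):
After iteration 1: step = 0, temp = 4
After iteration 2: step = 1, temp = 2
After iteration 3: step = 2, temp = 1
After iteration 4: step = 3, temp = 4
After iteration 5: step = 4, temp = 2
After iteration 6: step = 5, temp = 1
Loop ends.

Final answer: 1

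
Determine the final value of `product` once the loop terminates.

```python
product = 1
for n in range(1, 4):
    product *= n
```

Let's trace through this code step by step.

Initialize: product = 1
Entering loop: for n in range(1, 4):
After iteration 1: n = 1, product = 1
After iteration 2: n = 2, product = 2
After iteration 3: n = 3, product = 6
Loop ends.

Final answer: 6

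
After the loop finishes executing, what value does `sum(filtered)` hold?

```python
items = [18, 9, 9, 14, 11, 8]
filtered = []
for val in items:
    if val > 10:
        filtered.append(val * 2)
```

Let's trace through this code step by step.

Initialize: items = [18, 9, 9, 14, 11, 8]
Initialize: filtered = []
Entering loop: for val in items:
After iteration 1: val = 18, filtered = [36]
After iteration 2: val = 9, filtered = [36]
After iteration 3: val = 9, filtered = [36]
After iteration 4: val = 14, filtered = [36, 28]
After iteration 5: val = 11, filtered = [36, 28, 22]
After iteration 6: val = 8, filtered = [36, 28, 22]
Loop ends.
sum(filtered) = 86

Final answer: 86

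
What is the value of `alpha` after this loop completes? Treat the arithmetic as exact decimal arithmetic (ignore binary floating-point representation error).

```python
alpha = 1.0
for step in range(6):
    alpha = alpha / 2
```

Let's trace through this code step by step.

Initialize: alpha = 1.0
Entering loop: for step in range(6):
After iteration 1: step = 0, alpha = 0.5
After iteration 2: step = 1, alpha = 0.25
After iteration 3: step = 2, alpha = 0.125
After iteration 4: step = 3, alpha = 0.0625
After iteration 5: step = 4, alpha = 0.03125
After iteration 6: step = 5, alpha = 0.015625
Loop ends.

Final answer: 0.015625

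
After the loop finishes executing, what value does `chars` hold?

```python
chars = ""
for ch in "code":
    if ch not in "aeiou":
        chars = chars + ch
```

Let's trace through this code step by step.

Initialize: chars = ''
Entering loop: for ch in "code":
After iteration 1: ch = 'c', chars = 'c'
After iteration 2: ch = 'o', chars = 'c'
After iteration 3: ch = 'd', chars = 'cd'
After iteration 4: ch = 'e', chars = 'cd'
Loop ends.

Final answer: 'cd'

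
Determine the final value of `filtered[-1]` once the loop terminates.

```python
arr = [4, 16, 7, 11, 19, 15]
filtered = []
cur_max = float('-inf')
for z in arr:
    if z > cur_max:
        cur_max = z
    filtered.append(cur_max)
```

Let's trace through this code step by step.

Initialize: arr = [4, 16, 7, 11, 19, 15]
Initialize: filtered = []
Initialize: cur_max = -inf
Entering loop: for z in arr:
After iteration 1: z = 4, filtered = [4], cur_max = 4
After iteration 2: z = 16, filtered = [4, 16], cur_max = 16
After iteration 3: z = 7, filtered = [4, 16, 16], cur_max = 16
After iteration 4: z = 11, filtered = [4, 16, 16, 16], cur_max = 16
After iteration 5: z = 19, filtered = [4, 16, 16, 16, 19], cur_max = 19
After iteration 6: z = 15, filtered = [4, 16, 16, 16, 19, 19], cur_max = 19
Loop ends.
filtered[-1] = 19

Final answer: 19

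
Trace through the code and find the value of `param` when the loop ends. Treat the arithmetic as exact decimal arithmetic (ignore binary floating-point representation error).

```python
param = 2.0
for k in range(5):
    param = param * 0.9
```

Let's trace through this code step by step.

Initialize: param = 2.0
Entering loop: for k in range(5):
After iteration 1: k = 0, param = 1.8
After iteration 2: k = 1, param = 1.62
After iteration 3: k = 2, param = 1.458
After iteration 4: k = 3, param = 1.3122
After iteration 5: k = 4, param = 1.18098
Loop ends.

Final answer: 1.18098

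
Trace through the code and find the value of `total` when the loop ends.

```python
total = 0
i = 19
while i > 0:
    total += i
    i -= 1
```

Let's trace through this code step by step.

Initialize: total = 0
Initialize: i = 19
Entering loop: while i > 0:
After iteration 1: total = 19, i = 18
After iteration 2: total = 37, i = 17
After iteration 3: total = 54, i = 16
After iteration 4: total = 70, i = 15
After iteration 5: total = 85, i = 14
After iteration 6: total = 99, i = 13
After iteration 7: total = 112, i = 12
After iteration 8: total = 124, i = 11
After iteration 9: total = 135, i = 10
After iteration 10: total = 145, i = 9
After iteration 11: total = 154, i = 8
After iteration 12: total = 162, i = 7
After iteration 13: total = 169, i = 6
After iteration 14: total = 175, i = 5
After iteration 15: total = 180, i = 4
After iteration 16: total = 184, i = 3
After iteration 17: total = 187, i = 2
After iteration 18: total = 189, i = 1
After iteration 19: total = 190, i = 0
Loop ends.

Final answer: 190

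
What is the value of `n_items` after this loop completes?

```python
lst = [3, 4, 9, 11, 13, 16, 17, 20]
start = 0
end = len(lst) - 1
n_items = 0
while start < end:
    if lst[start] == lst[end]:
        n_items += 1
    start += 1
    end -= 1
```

Let's trace through this code step by step.

Initialize: lst = [3, 4, 9, 11, 13, 16, 17, 20]
Initialize: start = 0
Initialize: end = 7
Initialize: n_items = 0
Entering loop: while start < end:
After iteration 1: start = 1, end = 6, n_items = 0
After iteration 2: start = 2, end = 5, n_items = 0
After iteration 3: start = 3, end = 4, n_items = 0
After iteration 4: start = 4, end = 3, n_items = 0
Loop ends.

Final answer: 0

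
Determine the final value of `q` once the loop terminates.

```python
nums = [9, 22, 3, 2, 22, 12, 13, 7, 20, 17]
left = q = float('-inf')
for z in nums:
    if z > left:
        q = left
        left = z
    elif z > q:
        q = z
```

Let's trace through this code step by step.

Initialize: nums = [9, 22, 3, 2, 22, 12, 13, 7, 20, 17]
Initialize: left = -inf
Initialize: q = -inf
Entering loop: for z in nums:
After iteration 1: z = 9, left = 9, q = -inf
After iteration 2: z = 22, left = 22, q = 9
After iteration 3: z = 3, left = 22, q = 9
After iteration 4: z = 2, left = 22, q = 9
After iteration 5: z = 22, left = 22, q = 22
After iteration 6: z = 12, left = 22, q = 22
After iteration 7: z = 13, left = 22, q = 22
After iteration 8: z = 7, left = 22, q = 22
After iteration 9: z = 20, left = 22, q = 22
After iteration 10: z = 17, left = 22, q = 22
Loop ends.

Final answer: 22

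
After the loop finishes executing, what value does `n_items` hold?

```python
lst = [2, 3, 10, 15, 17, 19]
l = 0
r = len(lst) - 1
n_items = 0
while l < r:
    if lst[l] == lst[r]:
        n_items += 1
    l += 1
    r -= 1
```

Let's trace through this code step by step.

Initialize: lst = [2, 3, 10, 15, 17, 19]
Initialize: l = 0
Initialize: r = 5
Initialize: n_items = 0
Entering loop: while l < r:
After iteration 1: l = 1, r = 4, n_items = 0
After iteration 2: l = 2, r = 3, n_items = 0
After iteration 3: l = 3, r = 2, n_items = 0
Loop ends.

Final answer: 0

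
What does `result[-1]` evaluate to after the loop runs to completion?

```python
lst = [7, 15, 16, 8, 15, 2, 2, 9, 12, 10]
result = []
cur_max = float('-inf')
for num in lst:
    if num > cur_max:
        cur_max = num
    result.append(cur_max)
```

Let's trace through this code step by step.

Initialize: lst = [7, 15, 16, 8, 15, 2, 2, 9, 12, 10]
Initialize: result = []
Initialize: cur_max = -inf
Entering loop: for num in lst:
After iteration 1: num = 7, result = [7], cur_max = 7
After iteration 2: num = 15, result = [7, 15], cur_max = 15
After iteration 3: num = 16, result = [7, 15, 16], cur_max = 16
After iteration 4: num = 8, result = [7, 15, 16, 16], cur_max = 16
After iteration 5: num = 15, result = [7, 15, 16, 16, 16], cur_max = 16
After iteration 6: num = 2, result = [7, 15, 16, 16, 16, 16], cur_max = 16
After iteration 7: num = 2, result = [7, 15, 16, 16, 16, 16, 16], cur_max = 16
After iteration 8: num = 9, result = [7, 15, 16, 16, 16, 16, 16, 16], cur_max = 16
After iteration 9: num = 12, result = [7, 15, 16, 16, 16, 16, 16, 16, 16], cur_max = 16
After iteration 10: num = 10, result = [7, 15, 16, 16, 16, 16, 16, 16, 16, 16], cur_max = 16
Loop ends.
result[-1] = 16

Final answer: 16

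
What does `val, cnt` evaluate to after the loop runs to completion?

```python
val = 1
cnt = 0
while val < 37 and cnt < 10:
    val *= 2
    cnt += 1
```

Let's trace through this code step by step.

Initialize: val = 1
Initialize: cnt = 0
Entering loop: while val < 37 and cnt < 10:
After iteration 1: val = 2, cnt = 1
After iteration 2: val = 4, cnt = 2
After iteration 3: val = 8, cnt = 3
After iteration 4: val = 16, cnt = 4
After iteration 5: val = 32, cnt = 5
After iteration 6: val = 64, cnt = 6
Loop ends.

Final answer: 64, 6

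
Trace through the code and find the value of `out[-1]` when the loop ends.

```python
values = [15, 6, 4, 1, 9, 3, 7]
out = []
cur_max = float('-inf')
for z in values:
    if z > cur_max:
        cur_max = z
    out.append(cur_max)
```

Let's trace through this code step by step.

Initialize: values = [15, 6, 4, 1, 9, 3, 7]
Initialize: out = []
Initialize: cur_max = -inf
Entering loop: for z in values:
After iteration 1: z = 15, out = [15], cur_max = 15
After iteration 2: z = 6, out = [15, 15], cur_max = 15
After iteration 3: z = 4, out = [15, 15, 15], cur_max = 15
After iteration 4: z = 1, out = [15, 15, 15, 15], cur_max = 15
After iteration 5: z = 9, out = [15, 15, 15, 15, 15], cur_max = 15
After iteration 6: z = 3, out = [15, 15, 15, 15, 15, 15], cur_max = 15
After iteration 7: z = 7, out = [15, 15, 15, 15, 15, 15, 15], cur_max = 15
Loop ends.
out[-1] = 15

Final answer: 15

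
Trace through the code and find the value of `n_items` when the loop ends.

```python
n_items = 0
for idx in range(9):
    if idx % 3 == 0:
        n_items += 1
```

Let's trace through this code step by step.

Initialize: n_items = 0
Entering loop: for idx in range(9):
After iteration 1: idx = 0, n_items = 1
After iteration 2: idx = 1, n_items = 1
After iteration 3: idx = 2, n_items = 1
After iteration 4: idx = 3, n_items = 2
After iteration 5: idx = 4, n_items = 2
After iteration 6: idx = 5, n_items = 2
After iteration 7: idx = 6, n_items = 3
After iteration 8: idx = 7, n_items = 3
After iteration 9: idx = 8, n_items = 3
Loop ends.

Final answer: 3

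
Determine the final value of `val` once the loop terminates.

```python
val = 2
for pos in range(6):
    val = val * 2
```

Let's trace through this code step by step.

Initialize: val = 2
Entering loop: for pos in range(6):
After iteration 1: pos = 0, val = 4
After iteration 2: pos = 1, val = 8
After iteration 3: pos = 2, val = 16
After iteration 4: pos = 3, val = 32
After iteration 5: pos = 4, val = 64
After iteration 6: pos = 5, val = 128
Loop ends.

Final answer: 128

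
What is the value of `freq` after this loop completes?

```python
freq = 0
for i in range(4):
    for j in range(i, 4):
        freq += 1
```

Let's trace through this code step by step.

Initialize: freq = 0
Entering loop: for i in range(4):
After iteration 1: i = 0, freq = 4
After iteration 2: i = 1, freq = 7
After iteration 3: i = 2, freq = 9
After iteration 4: i = 3, freq = 10
Loop ends.

Final answer: 10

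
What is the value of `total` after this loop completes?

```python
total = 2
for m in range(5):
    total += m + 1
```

Let's trace through this code step by step.

Initialize: total = 2
Entering loop: for m in range(5):
After iteration 1: m = 0, total = 3
After iteration 2: m = 1, total = 5
After iteration 3: m = 2, total = 8
After iteration 4: m = 3, total = 12
After iteration 5: m = 4, total = 17
Loop ends.

Final answer: 17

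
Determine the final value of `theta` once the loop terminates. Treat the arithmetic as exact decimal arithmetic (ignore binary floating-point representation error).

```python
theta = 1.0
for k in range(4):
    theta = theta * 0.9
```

Let's trace through this code step by step.

Initialize: theta = 1.0
Entering loop: for k in range(4):
After iteration 1: k = 0, theta = 0.9
After iteration 2: k = 1, theta = 0.81
After iteration 3: k = 2, theta = 0.729
After iteration 4: k = 3, theta = 0.6561
Loop ends.

Final answer: 0.6561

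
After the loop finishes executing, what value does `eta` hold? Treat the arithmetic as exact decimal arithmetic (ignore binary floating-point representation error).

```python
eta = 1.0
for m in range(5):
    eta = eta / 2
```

Let's trace through this code step by step.

Initialize: eta = 1.0
Entering loop: for m in range(5):
After iteration 1: m = 0, eta = 0.5
After iteration 2: m = 1, eta = 0.25
After iteration 3: m = 2, eta = 0.125
After iteration 4: m = 3, eta = 0.0625
After iteration 5: m = 4, eta = 0.03125
Loop ends.

Final answer: 0.03125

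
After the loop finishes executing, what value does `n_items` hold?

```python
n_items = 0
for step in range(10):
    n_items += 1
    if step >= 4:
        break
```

Let's trace through this code step by step.

Initialize: n_items = 0
Entering loop: for step in range(10):
After iteration 1: step = 0, n_items = 1
After iteration 2: step = 1, n_items = 2
After iteration 3: step = 2, n_items = 3
After iteration 4: step = 3, n_items = 4
After iteration 5: step = 4, n_items = 5
Loop ends.

Final answer: 5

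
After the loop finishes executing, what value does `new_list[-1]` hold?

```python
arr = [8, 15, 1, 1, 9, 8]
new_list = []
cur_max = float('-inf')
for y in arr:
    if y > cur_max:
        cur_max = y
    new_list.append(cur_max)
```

Let's trace through this code step by step.

Initialize: arr = [8, 15, 1, 1, 9, 8]
Initialize: new_list = []
Initialize: cur_max = -inf
Entering loop: for y in arr:
After iteration 1: y = 8, new_list = [8], cur_max = 8
After iteration 2: y = 15, new_list = [8, 15], cur_max = 15
After iteration 3: y = 1, new_list = [8, 15, 15], cur_max = 15
After iteration 4: y = 1, new_list = [8, 15, 15, 15], cur_max = 15
After iteration 5: y = 9, new_list = [8, 15, 15, 15, 15], cur_max = 15
After iteration 6: y = 8, new_list = [8, 15, 15, 15, 15, 15], cur_max = 15
Loop ends.
new_list[-1] = 15

Final answer: 15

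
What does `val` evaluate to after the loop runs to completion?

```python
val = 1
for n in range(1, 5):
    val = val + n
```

Let's trace through this code step by step.

Initialize: val = 1
Entering loop: for n in range(1, 5):
After iteration 1: n = 1, val = 2
After iteration 2: n = 2, val = 4
After iteration 3: n = 3, val = 7
After iteration 4: n = 4, val = 11
Loop ends.

Final answer: 11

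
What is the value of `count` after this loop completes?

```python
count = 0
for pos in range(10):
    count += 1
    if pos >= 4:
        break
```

Let's trace through this code step by step.

Initialize: count = 0
Entering loop: for pos in range(10):
After iteration 1: pos = 0, count = 1
After iteration 2: pos = 1, count = 2
After iteration 3: pos = 2, count = 3
After iteration 4: pos = 3, count = 4
After iteration 5: pos = 4, count = 5
Loop ends.

Final answer: 5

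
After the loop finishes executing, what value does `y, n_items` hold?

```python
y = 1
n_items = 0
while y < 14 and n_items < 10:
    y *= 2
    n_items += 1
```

Let's trace through this code step by step.

Initialize: y = 1
Initialize: n_items = 0
Entering loop: while y < 14 and n_items < 10:
After iteration 1: y = 2, n_items = 1
After iteration 2: y = 4, n_items = 2
After iteration 3: y = 8, n_items = 3
After iteration 4: y = 16, n_items = 4
Loop ends.

Final answer: 16, 4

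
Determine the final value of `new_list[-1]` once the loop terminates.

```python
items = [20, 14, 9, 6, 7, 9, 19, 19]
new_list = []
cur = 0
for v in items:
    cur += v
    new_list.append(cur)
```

Let's trace through this code step by step.

Initialize: items = [20, 14, 9, 6, 7, 9, 19, 19]
Initialize: new_list = []
Initialize: cur = 0
Entering loop: for v in items:
After iteration 1: v = 20, new_list = [20], cur = 20
After iteration 2: v = 14, new_list = [20, 34], cur = 34
After iteration 3: v = 9, new_list = [20, 34, 43], cur = 43
After iteration 4: v = 6, new_list = [20, 34, 43, 49], cur = 49
After iteration 5: v = 7, new_list = [20, 34, 43, 49, 56], cur = 56
After iteration 6: v = 9, new_list = [20, 34, 43, 49, 56, 65], cur = 65
After iteration 7: v = 19, new_list = [20, 34, 43, 49, 56, 65, 84], cur = 84
After iteration 8: v = 19, new_list = [20, 34, 43, 49, 56, 65, 84, 103], cur = 103
Loop ends.
new_list[-1] = 103

Final answer: 103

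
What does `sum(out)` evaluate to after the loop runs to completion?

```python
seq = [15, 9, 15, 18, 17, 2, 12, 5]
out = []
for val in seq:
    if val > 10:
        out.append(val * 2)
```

Let's trace through this code step by step.

Initialize: seq = [15, 9, 15, 18, 17, 2, 12, 5]
Initialize: out = []
Entering loop: for val in seq:
After iteration 1: val = 15, out = [30]
After iteration 2: val = 9, out = [30]
After iteration 3: val = 15, out = [30, 30]
After iteration 4: val = 18, out = [30, 30, 36]
After iteration 5: val = 17, out = [30, 30, 36, 34]
After iteration 6: val = 2, out = [30, 30, 36, 34]
After iteration 7: val = 12, out = [30, 30, 36, 34, 24]
After iteration 8: val = 5, out = [30, 30, 36, 34, 24]
Loop ends.
sum(out) = 154

Final answer: 154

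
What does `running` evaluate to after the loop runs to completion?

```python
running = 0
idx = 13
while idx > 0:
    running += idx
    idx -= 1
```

Let's trace through this code step by step.

Initialize: running = 0
Initialize: idx = 13
Entering loop: while idx > 0:
After iteration 1: running = 13, idx = 12
After iteration 2: running = 25, idx = 11
After iteration 3: running = 36, idx = 10
After iteration 4: running = 46, idx = 9
After iteration 5: running = 55, idx = 8
After iteration 6: running = 63, idx = 7
After iteration 7: running = 70, idx = 6
After iteration 8: running = 76, idx = 5
After iteration 9: running = 81, idx = 4
After iteration 10: running = 85, idx = 3
After iteration 11: running = 88, idx = 2
After iteration 12: running = 90, idx = 1
After iteration 13: running = 91, idx = 0
Loop ends.

Final answer: 91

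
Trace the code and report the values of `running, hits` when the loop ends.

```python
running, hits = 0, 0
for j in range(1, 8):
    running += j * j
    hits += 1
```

Let's trace through this code step by step.

Initialize: running = 0
Initialize: hits = 0
Entering loop: for j in range(1, 8):
After iteration 1: j = 1, running = 1, hits = 1
After iteration 2: j = 2, running = 5, hits = 2
After iteration 3: j = 3, running = 14, hits = 3
After iteration 4: j = 4, running = 30, hits = 4
After iteration 5: j = 5, running = 55, hits = 5
After iteration 6: j = 6, running = 91, hits = 6
After iteration 7: j = 7, running = 140, hits = 7
Loop ends.

Final answer: 140, 7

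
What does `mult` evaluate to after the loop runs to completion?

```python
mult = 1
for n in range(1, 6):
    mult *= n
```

Let's trace through this code step by step.

Initialize: mult = 1
Entering loop: for n in range(1, 6):
After iteration 1: n = 1, mult = 1
After iteration 2: n = 2, mult = 2
After iteration 3: n = 3, mult = 6
After iteration 4: n = 4, mult = 24
After iteration 5: n = 5, mult = 120
Loop ends.

Final answer: 120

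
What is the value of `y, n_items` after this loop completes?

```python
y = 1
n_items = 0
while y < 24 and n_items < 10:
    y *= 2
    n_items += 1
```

Let's trace through this code step by step.

Initialize: y = 1
Initialize: n_items = 0
Entering loop: while y < 24 and n_items < 10:
After iteration 1: y = 2, n_items = 1
After iteration 2: y = 4, n_items = 2
After iteration 3: y = 8, n_items = 3
After iteration 4: y = 16, n_items = 4
After iteration 5: y = 32, n_items = 5
Loop ends.

Final answer: 32, 5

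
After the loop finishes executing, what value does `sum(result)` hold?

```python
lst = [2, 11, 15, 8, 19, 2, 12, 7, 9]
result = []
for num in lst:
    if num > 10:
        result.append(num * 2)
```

Let's trace through this code step by step.

Initialize: lst = [2, 11, 15, 8, 19, 2, 12, 7, 9]
Initialize: result = []
Entering loop: for num in lst:
After iteration 1: num = 2, result = []
After iteration 2: num = 11, result = [22]
After iteration 3: num = 15, result = [22, 30]
After iteration 4: num = 8, result = [22, 30]
After iteration 5: num = 19, result = [22, 30, 38]
After iteration 6: num = 2, result = [22, 30, 38]
After iteration 7: num = 12, result = [22, 30, 38, 24]
After iteration 8: num = 7, result = [22, 30, 38, 24]
After iteration 9: num = 9, result = [22, 30, 38, 24]
Loop ends.
sum(result) = 114

Final answer: 114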